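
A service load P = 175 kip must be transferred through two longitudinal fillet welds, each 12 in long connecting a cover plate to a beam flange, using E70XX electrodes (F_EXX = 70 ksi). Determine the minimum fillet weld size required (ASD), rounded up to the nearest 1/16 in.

Total weld length L = 24 in.
Required throat t_e = P × Ω / (0.6 F_EXX × L) = 175 × 2.0 / (0.6 × 70 × 24) = 0.3472 in.
Required leg w = t_e / 0.707 = 0.4911 in → use 1/2 in.

w = 1/2 in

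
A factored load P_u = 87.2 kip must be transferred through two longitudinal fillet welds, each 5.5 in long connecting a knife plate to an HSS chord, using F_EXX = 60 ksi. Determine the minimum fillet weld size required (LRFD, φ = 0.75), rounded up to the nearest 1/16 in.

w = 7/16 in

Total weld length L = 11 in.
Required throat t_e = P_u / (φ × 0.6 F_EXX × L) = 87.2 / (0.75 × 0.6 × 60 × 11) = 0.2936 in.
Required leg w = t_e / 0.707 = 0.4153 in → use 7/16 in.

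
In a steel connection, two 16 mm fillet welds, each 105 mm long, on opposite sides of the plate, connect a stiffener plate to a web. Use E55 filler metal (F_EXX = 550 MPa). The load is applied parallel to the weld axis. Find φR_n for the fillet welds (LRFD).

Effective throat t_e = 0.707 × 16 = 11.31 mm.
Total length L = 210 mm; A_we = 11.31 × 210 = 2376 mm².
F_nw = 0.6 F_EXX = 0.6 × 550 = 330 MPa.
φR_n = 0.75 × 330 × 2376 × 10⁻³ = 587.9 kN.

φR_n ≈ 588 kN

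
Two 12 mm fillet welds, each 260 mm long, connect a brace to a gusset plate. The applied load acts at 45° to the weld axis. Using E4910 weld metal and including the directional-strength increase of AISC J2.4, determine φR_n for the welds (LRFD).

φR_n ≈ 1260 kN

E49XX → F_EXX = 490 MPa.
t_e = 0.707 × 12 = 8.484 mm; A_we = 8.484 × 520 = 4412 mm².
Directional factor: 1.0 + 0.5 sin^1.5(45°) = 1.297.
F_nw = 0.6 × 490 × 1.297 = 381.4 MPa.
φR_n = 0.75 × 381.4 × 4412 × 10⁻³ = 1262 kN.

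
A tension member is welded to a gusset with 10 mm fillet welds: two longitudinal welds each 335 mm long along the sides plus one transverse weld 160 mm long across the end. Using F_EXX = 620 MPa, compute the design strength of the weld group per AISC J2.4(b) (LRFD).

t_e = 0.707 × 10 = 7.07 mm.
R_nwl = 0.6 × 620 × 7.07 × 670 × 10⁻³ = 1762 kN (longitudinal, 2 welds).
R_nwt = 0.6 × 620 × 7.07 × 160 × 10⁻³ = 420.8 kN (transverse, base value).
(i) R_nwl + R_nwt = 2183 kN; (ii) 0.85 R_nwl + 1.5 R_nwt = 2129 kN.
R_n = max = 2183 kN [governs: (i)]; φR_n = 1637 kN.

φR_n ≈ 1640 kN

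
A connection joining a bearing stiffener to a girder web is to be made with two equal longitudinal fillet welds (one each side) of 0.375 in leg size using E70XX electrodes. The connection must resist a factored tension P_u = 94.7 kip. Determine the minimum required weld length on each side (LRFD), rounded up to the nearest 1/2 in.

E70XX → F_EXX = 70 ksi.
Throat t_e = 0.707 × 0.375 = 0.2651 in.
φr_n = 0.75 × 0.6 × 70 × 0.2651 = 8.351 kip/in.
L_req = P_u / φr_n = 94.7 / 8.351 = 11.34 in total.
Per side: 11.34 / 2 = 5.67 in.
Round up → use L = 6 in on each side.

L = 6 in on each side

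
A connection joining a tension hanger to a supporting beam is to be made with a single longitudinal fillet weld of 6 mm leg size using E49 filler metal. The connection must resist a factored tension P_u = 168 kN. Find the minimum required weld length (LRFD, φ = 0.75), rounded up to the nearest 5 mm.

E49XX → F_EXX = 490 MPa.
Throat t_e = 0.707 × 6 = 4.242 mm.
φr_n = 0.75 × 0.6 × 490 × 4.242 × 10⁻³ = 0.9354 kN/mm.
L_req = P_u / φr_n = 168 / 0.9354 = 179.6 mm total.
Round up → use L = 180 mm.

L = 180 mm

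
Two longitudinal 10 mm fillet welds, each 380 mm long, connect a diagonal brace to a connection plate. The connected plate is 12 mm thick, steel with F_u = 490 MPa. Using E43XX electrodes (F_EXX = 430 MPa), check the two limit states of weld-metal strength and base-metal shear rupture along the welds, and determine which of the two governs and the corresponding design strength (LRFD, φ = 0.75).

φR_n ≈ 1040 kN (weld metal governs)

t_e = 0.707 × 10 = 7.07 mm; L = 760 mm.
Weld metal: φR_n = 0.75 × 0.6 × 430 × 7.07 × 760 × 10⁻³ = 1040 kN.
Base metal (shear rupture): φR_n = 0.75 × 0.6 × 490 × 12 × 760 × 10⁻³ = 2011 kN.
Governing: weld metal.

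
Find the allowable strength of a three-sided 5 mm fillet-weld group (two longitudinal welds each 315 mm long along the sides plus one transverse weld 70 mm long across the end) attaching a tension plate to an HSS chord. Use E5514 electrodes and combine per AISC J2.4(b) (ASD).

E55XX → F_EXX = 550 MPa.
t_e = 0.707 × 5 = 3.535 mm.
R_nwl = 0.6 × 550 × 3.535 × 630 × 10⁻³ = 734.9 kN (longitudinal, 2 welds).
R_nwt = 0.6 × 550 × 3.535 × 70 × 10⁻³ = 81.66 kN (transverse, base value).
(i) R_nwl + R_nwt = 816.6 kN; (ii) 0.85 R_nwl + 1.5 R_nwt = 747.2 kN.
R_n = max = 816.6 kN [governs: (i)]; R_n/Ω = 408.3 kN.

R_n/Ω ≈ 408 kN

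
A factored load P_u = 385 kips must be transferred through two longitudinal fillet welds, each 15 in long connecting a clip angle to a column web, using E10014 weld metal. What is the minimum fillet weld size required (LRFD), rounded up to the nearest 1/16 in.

w = 7/16 in

E100XX → F_EXX = 100 ksi.
Total weld length L = 30 in.
Required throat t_e = P_u / (φ × 0.6 F_EXX × L) = 385 / (0.75 × 0.6 × 100 × 30) = 0.2852 in.
Required leg w = t_e / 0.707 = 0.4034 in → use 7/16 in.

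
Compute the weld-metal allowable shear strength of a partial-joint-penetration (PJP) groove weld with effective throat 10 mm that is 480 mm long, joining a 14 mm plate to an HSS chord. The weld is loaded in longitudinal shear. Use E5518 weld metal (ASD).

E55XX → F_EXX = 550 MPa.
Effective throat (given) t_e = 10 mm.
A_we = 10 × 480 = 4800 mm².
F_nw = 0.6 F_EXX = 330 MPa.
R_n/Ω = (330 × 4800) / 2.0 × 10⁻³ = 792 kN.

R_n/Ω ≈ 792 kN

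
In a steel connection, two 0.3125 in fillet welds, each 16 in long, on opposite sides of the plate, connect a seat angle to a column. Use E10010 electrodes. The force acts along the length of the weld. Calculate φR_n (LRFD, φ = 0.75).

φR_n ≈ 318 kip

E100XX → F_EXX = 100 ksi.
Effective throat t_e = 0.707 × 0.3125 = 0.2209 in.
Total length L = 32 in; A_we = 0.2209 × 32 = 7.07 in².
F_nw = 0.6 F_EXX = 0.6 × 100 = 60 ksi.
φR_n = 0.75 × 60 × 7.07 = 318.1 kip.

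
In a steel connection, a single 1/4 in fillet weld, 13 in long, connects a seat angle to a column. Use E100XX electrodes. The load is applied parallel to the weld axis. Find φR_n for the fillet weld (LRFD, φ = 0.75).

E100XX → F_EXX = 100 ksi.
Effective throat t_e = 0.707 × 0.25 = 0.1767 in.
Total length L = 13 in; A_we = 0.1767 × 13 = 2.298 in².
F_nw = 0.6 F_EXX = 0.6 × 100 = 60 ksi.
φR_n = 0.75 × 60 × 2.298 = 103.4 kips.

φR_n ≈ 103 kips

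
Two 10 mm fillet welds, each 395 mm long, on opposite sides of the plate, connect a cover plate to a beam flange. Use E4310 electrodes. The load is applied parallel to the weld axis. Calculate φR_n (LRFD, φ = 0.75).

φR_n ≈ 1080 kN

E43XX → F_EXX = 430 MPa.
Effective throat t_e = 0.707 × 10 = 7.07 mm.
Total length L = 790 mm; A_we = 7.07 × 790 = 5585 mm².
F_nw = 0.6 F_EXX = 0.6 × 430 = 258 MPa.
φR_n = 0.75 × 258 × 5585 × 10⁻³ = 1081 kN.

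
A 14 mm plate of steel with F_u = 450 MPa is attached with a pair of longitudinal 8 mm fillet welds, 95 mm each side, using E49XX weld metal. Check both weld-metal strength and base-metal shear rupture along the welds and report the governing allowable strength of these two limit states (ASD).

R_n/Ω ≈ 158 kN (weld metal governs)

E49XX → F_EXX = 490 MPa.
t_e = 0.707 × 8 = 5.656 mm; L = 190 mm.
Weld metal: R_n/Ω = (1/2.0) × 0.6 × 490 × 5.656 × 190 × 10⁻³ = 158 kN.
Base metal (shear rupture): R_n/Ω = (1/2.0) × 0.6 × 450 × 14 × 190 × 10⁻³ = 359.1 kN.
Governing: weld metal.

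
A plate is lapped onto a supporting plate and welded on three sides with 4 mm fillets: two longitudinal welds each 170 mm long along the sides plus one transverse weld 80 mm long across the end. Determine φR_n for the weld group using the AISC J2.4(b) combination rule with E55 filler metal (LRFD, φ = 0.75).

φR_n ≈ 294 kN

E55XX → F_EXX = 550 MPa.
t_e = 0.707 × 4 = 2.828 mm.
R_nwl = 0.6 × 550 × 2.828 × 340 × 10⁻³ = 317.3 kN (longitudinal, 2 welds).
R_nwt = 0.6 × 550 × 2.828 × 80 × 10⁻³ = 74.66 kN (transverse, base value).
(i) R_nwl + R_nwt = 392 kN; (ii) 0.85 R_nwl + 1.5 R_nwt = 381.7 kN.
R_n = max = 392 kN [governs: (i)]; φR_n = 294 kN.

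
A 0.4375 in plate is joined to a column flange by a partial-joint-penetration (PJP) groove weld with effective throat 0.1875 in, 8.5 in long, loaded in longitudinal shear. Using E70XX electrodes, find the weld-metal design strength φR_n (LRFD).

E70XX → F_EXX = 70 ksi.
Effective throat (given) t_e = 0.1875 in.
A_we = 0.1875 × 8.5 = 1.594 in².
F_nw = 0.6 F_EXX = 42 ksi.
φR_n = 0.75 × 42 × 1.594 = 50.2 kips.

φR_n ≈ 50.2 kips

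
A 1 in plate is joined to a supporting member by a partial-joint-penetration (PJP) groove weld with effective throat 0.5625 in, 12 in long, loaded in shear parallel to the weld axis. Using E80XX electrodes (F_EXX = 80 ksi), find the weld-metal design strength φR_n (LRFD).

Effective throat (given) t_e = 0.5625 in.
A_we = 0.5625 × 12 = 6.75 in².
F_nw = 0.6 F_EXX = 48 ksi.
φR_n = 0.75 × 48 × 6.75 = 243 kips.

φR_n ≈ 243 kips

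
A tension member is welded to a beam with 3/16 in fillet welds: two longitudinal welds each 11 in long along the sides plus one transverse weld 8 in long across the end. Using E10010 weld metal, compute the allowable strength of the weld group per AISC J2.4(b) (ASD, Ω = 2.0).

R_n/Ω ≈ 122 kips

E100XX → F_EXX = 100 ksi.
t_e = 0.707 × 0.1875 = 0.1326 in.
R_nwl = 0.6 × 100 × 0.1326 × 22 = 175 kips (longitudinal, 2 welds).
R_nwt = 0.6 × 100 × 0.1326 × 8 = 63.63 kips (transverse, base value).
(i) R_nwl + R_nwt = 238.6 kips; (ii) 0.85 R_nwl + 1.5 R_nwt = 244.2 kips.
R_n = max = 244.2 kips [governs: (ii)]; R_n/Ω = 122.1 kips.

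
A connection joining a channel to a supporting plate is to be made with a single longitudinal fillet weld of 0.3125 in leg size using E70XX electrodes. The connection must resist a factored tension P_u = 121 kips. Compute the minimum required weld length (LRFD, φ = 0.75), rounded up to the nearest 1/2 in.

E70XX → F_EXX = 70 ksi.
Throat t_e = 0.707 × 0.3125 = 0.2209 in.
φr_n = 0.75 × 0.6 × 70 × 0.2209 = 6.96 kips/in.
L_req = P_u / φr_n = 121 / 6.96 = 17.39 in total.
Round up → use L = 17.5 in.

L = 17.5 in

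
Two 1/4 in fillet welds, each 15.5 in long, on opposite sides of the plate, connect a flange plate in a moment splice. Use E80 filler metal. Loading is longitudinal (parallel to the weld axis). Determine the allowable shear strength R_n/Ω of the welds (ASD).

E80XX → F_EXX = 80 ksi.
Effective throat t_e = 0.707 × 0.25 = 0.1767 in.
Total length L = 31 in; A_we = 0.1767 × 31 = 5.479 in².
F_nw = 0.6 F_EXX = 0.6 × 80 = 48 ksi.
R_n = 48 × 5.479 = 263 kips; R_n/Ω = 263/2.0 = 131.5 kips.

R_n/Ω ≈ 132 kips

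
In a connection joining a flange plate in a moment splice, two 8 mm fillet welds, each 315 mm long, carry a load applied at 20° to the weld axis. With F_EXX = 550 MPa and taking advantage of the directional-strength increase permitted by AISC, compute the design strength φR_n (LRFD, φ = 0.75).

φR_n ≈ 970 kN

t_e = 0.707 × 8 = 5.656 mm; A_we = 5.656 × 630 = 3563 mm².
Directional factor: 1.0 + 0.5 sin^1.5(20°) = 1.1.
F_nw = 0.6 × 550 × 1.1 = 363 MPa.
φR_n = 0.75 × 363 × 3563 × 10⁻³ = 970.1 kN.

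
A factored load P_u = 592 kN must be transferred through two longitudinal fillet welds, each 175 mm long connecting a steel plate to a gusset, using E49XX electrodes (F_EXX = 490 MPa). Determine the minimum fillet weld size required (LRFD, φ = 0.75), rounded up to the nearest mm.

w = 11 mm

Total weld length L = 350 mm.
Required throat t_e = P_u / (φ × 0.6 F_EXX × L) = 592 / (0.75 × 0.6 × 490 × 350 × 10⁻³) = 7.671 mm.
Required leg w = t_e / 0.707 = 10.85 mm → use 11 mm.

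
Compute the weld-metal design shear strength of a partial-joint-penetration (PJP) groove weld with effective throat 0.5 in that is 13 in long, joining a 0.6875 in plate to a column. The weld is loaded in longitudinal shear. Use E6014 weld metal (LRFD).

φR_n ≈ 176 kips

E60XX → F_EXX = 60 ksi.
Effective throat (given) t_e = 0.5 in.
A_we = 0.5 × 13 = 6.5 in².
F_nw = 0.6 F_EXX = 36 ksi.
φR_n = 0.75 × 36 × 6.5 = 175.5 kips.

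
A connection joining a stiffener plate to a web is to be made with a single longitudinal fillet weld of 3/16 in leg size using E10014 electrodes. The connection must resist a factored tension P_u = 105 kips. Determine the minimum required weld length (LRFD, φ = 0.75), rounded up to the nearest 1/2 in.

L = 18 in

E100XX → F_EXX = 100 ksi.
Throat t_e = 0.707 × 0.1875 = 0.1326 in.
φr_n = 0.75 × 0.6 × 100 × 0.1326 = 5.965 kips/in.
L_req = P_u / φr_n = 105 / 5.965 = 17.6 in total.
Round up → use L = 18 in.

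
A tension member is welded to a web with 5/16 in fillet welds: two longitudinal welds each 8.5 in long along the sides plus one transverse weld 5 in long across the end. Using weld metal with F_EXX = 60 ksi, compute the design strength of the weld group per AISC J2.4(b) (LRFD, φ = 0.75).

t_e = 0.707 × 0.3125 = 0.2209 in.
R_nwl = 0.6 × 60 × 0.2209 × 17 = 135.2 kips (longitudinal, 2 welds).
R_nwt = 0.6 × 60 × 0.2209 × 5 = 39.77 kips (transverse, base value).
(i) R_nwl + R_nwt = 175 kips; (ii) 0.85 R_nwl + 1.5 R_nwt = 174.6 kips.
R_n = max = 175 kips [governs: (i)]; φR_n = 131.2 kips.

φR_n ≈ 131 kips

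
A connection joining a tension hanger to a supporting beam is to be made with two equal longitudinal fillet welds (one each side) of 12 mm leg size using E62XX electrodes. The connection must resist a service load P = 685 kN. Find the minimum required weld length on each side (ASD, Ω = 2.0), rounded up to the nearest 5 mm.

E62XX → F_EXX = 620 MPa.
Throat t_e = 0.707 × 12 = 8.484 mm.
r_n/Ω = (0.6 × 620 × 8.484) / 2.0 = 1578 N/mm = 1.578 kN/mm.
L_req = P / (r_n/Ω) = 685 / 1.578 = 434.1 mm total.
Per side: 434.1 / 2 = 217 mm.
Round up → use L = 220 mm on each side.

L = 220 mm on each side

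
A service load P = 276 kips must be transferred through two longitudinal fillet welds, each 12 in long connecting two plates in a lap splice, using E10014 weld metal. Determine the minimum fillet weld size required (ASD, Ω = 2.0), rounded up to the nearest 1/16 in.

E100XX → F_EXX = 100 ksi.
Total weld length L = 24 in.
Required throat t_e = P × Ω / (0.6 F_EXX × L) = 276 × 2.0 / (0.6 × 100 × 24) = 0.3833 in.
Required leg w = t_e / 0.707 = 0.5422 in → use 9/16 in.

w = 9/16 in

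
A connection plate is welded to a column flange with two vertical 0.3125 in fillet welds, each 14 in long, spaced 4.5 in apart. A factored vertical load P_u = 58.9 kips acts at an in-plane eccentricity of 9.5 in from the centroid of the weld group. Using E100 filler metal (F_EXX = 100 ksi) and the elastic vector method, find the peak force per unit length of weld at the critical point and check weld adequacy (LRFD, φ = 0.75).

f_max ≈ 7.77 kip/in; adequate

Total weld length L_w = 28 in. Treat welds as unit-width lines.
Polar moment about centroid: J = 2[d³/12 + d(b/2)²] = 2[14³/12 + 14×2.25²] = 599.1 in³.
Direct shear f_v = P/L_w = 58.9 / 28 = 2.104 kip/in (vertical).
Torsion M = P·e = 58.9 × 9.5 = 559.55 kip·in.
Critical point at (x, y) = (2.25, 7) from centroid. f_tx = M·y/J = 6.538 kip/in; f_ty = M·x/J = 2.102 kip/in.
Resultant f_max = √[f_tx² + (f_v + f_ty)²] = √[6.538² + (2.104 + 2.102)²] = 7.774 kip/in.
Capacity per unit length: φr_n = 0.75 × 0.6 × 100 × (0.707 × 0.3125) = 9.942 kip/in.
7.774 ≤ 9.942 → adequate.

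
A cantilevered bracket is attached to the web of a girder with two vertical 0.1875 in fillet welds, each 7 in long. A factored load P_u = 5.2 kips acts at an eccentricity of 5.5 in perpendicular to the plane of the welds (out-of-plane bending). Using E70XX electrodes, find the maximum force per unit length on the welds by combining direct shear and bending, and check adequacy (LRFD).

E70XX → F_EXX = 70 ksi.
L_w = 2 × 7 = 14 in; section modulus (unit throat) S = 2 × L²/6 = 16.33 in².
Direct shear f_v = P/L_w = 5.2/14 = 0.3714 kip/in.
Moment M = P × e = 5.2 × 5.5 = 28.6 kip·in; bending f_b = M/S = 1.751 kip/in.
f_max = √(f_v² + f_b²) = √(0.3714² + 1.751²) = 1.79 kip/in.
φr_n = 0.75 × 0.6 × 70 × (0.707 × 0.1875) = 4.176 kip/in → adequate.

f_max ≈ 1.79 kip/in; adequate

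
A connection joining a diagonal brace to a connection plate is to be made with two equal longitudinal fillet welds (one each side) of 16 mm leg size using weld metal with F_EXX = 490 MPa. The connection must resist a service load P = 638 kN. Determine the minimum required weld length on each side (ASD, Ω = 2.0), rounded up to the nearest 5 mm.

L = 195 mm on each side

Throat t_e = 0.707 × 16 = 11.31 mm.
r_n/Ω = (0.6 × 490 × 11.31) / 2.0 = 1663 N/mm = 1.663 kN/mm.
L_req = P / (r_n/Ω) = 638 / 1.663 = 383.7 mm total.
Per side: 383.7 / 2 = 191.8 mm.
Round up → use L = 195 mm on each side.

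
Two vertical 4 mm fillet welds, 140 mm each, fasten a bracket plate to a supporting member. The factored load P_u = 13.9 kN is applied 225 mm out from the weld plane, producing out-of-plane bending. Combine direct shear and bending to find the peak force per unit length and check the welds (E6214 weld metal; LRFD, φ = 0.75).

E62XX → F_EXX = 620 MPa.
L_w = 2 × 140 = 280 mm; section modulus (unit throat) S = 2 × L²/6 = 6533 mm².
Direct shear f_v = P/L_w = 13.9×10³/280 = 49.64 N/mm.
Moment M = P × e = 13.9×10³ × 225 = 3127500 N·mm; bending f_b = M/S = 478.7 N/mm.
f_max = √(f_v² + f_b²) = √(49.64² + 478.7²) = 481.3 N/mm.
φr_n = 0.75 × 0.6 × 620 × (0.707 × 4) = 789 N/mm → adequate.

f_max ≈ 481 N/mm; adequate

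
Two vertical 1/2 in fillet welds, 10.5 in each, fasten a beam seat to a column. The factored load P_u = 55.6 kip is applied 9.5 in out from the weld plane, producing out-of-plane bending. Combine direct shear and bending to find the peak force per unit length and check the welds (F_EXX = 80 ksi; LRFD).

L_w = 2 × 10.5 = 21 in; section modulus (unit throat) S = 2 × L²/6 = 36.75 in².
Direct shear f_v = P/L_w = 55.6/21 = 2.648 kip/in.
Moment M = P × e = 55.6 × 9.5 = 528.2 kip·in; bending f_b = M/S = 14.37 kip/in.
f_max = √(f_v² + f_b²) = √(2.648² + 14.37²) = 14.61 kip/in.
φr_n = 0.75 × 0.6 × 80 × (0.707 × 0.5) = 12.73 kip/in → NOT adequate.

f_max ≈ 14.6 kip/in; NOT adequate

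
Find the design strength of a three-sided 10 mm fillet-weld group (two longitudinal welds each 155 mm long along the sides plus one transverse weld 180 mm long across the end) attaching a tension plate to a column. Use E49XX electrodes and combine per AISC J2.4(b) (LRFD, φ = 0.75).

E49XX → F_EXX = 490 MPa.
t_e = 0.707 × 10 = 7.07 mm.
R_nwl = 0.6 × 490 × 7.07 × 310 × 10⁻³ = 644.4 kN (longitudinal, 2 welds).
R_nwt = 0.6 × 490 × 7.07 × 180 × 10⁻³ = 374.1 kN (transverse, base value).
(i) R_nwl + R_nwt = 1019 kN; (ii) 0.85 R_nwl + 1.5 R_nwt = 1109 kN.
R_n = max = 1109 kN [governs: (ii)]; φR_n = 831.7 kN.

φR_n ≈ 832 kN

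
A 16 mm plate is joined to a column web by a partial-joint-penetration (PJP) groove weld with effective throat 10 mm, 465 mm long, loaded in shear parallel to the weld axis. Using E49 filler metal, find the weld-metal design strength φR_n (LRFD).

φR_n ≈ 1030 kN

E49XX → F_EXX = 490 MPa.
Effective throat (given) t_e = 10 mm.
A_we = 10 × 465 = 4650 mm².
F_nw = 0.6 F_EXX = 294 MPa.
φR_n = 0.75 × 294 × 4650 × 10⁻³ = 1025 kN.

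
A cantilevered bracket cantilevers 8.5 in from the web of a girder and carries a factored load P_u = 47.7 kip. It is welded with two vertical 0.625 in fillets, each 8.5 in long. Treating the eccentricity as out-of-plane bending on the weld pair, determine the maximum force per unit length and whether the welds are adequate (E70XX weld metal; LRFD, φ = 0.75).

E70XX → F_EXX = 70 ksi.
L_w = 2 × 8.5 = 17 in; section modulus (unit throat) S = 2 × L²/6 = 24.08 in².
Direct shear f_v = P/L_w = 47.7/17 = 2.806 kip/in.
Moment M = P × e = 47.7 × 8.5 = 405.45 kip·in; bending f_b = M/S = 16.84 kip/in.
f_max = √(f_v² + f_b²) = √(2.806² + 16.84²) = 17.07 kip/in.
φr_n = 0.75 × 0.6 × 70 × (0.707 × 0.625) = 13.92 kip/in → NOT adequate.

f_max ≈ 17.1 kip/in; NOT adequate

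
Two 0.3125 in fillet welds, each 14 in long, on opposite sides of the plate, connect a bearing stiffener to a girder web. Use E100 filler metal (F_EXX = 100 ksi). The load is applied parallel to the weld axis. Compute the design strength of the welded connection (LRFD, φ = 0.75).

Effective throat t_e = 0.707 × 0.3125 = 0.2209 in.
Total length L = 28 in; A_we = 0.2209 × 28 = 6.186 in².
F_nw = 0.6 F_EXX = 0.6 × 100 = 60 ksi.
φR_n = 0.75 × 60 × 6.186 = 278.4 kips.

φR_n ≈ 278 kips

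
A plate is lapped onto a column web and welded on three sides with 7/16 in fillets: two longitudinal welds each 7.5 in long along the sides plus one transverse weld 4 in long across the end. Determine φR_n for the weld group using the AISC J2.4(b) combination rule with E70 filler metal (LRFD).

E70XX → F_EXX = 70 ksi.
t_e = 0.707 × 0.4375 = 0.3093 in.
R_nwl = 0.6 × 70 × 0.3093 × 15 = 194.9 kip (longitudinal, 2 welds).
R_nwt = 0.6 × 70 × 0.3093 × 4 = 51.96 kip (transverse, base value).
(i) R_nwl + R_nwt = 246.8 kip; (ii) 0.85 R_nwl + 1.5 R_nwt = 243.6 kip.
R_n = max = 246.8 kip [governs: (i)]; φR_n = 185.1 kip.

φR_n ≈ 185 kip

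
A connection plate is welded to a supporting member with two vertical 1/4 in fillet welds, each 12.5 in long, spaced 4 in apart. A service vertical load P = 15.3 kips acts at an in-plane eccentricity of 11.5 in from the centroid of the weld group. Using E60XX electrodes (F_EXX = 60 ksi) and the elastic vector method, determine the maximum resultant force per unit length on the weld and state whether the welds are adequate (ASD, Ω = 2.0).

f_max ≈ 2.96 kip/in; adequate

Total weld length L_w = 25 in. Treat welds as unit-width lines.
Polar moment about centroid: J = 2[d³/12 + d(b/2)²] = 2[12.5³/12 + 12.5×2²] = 425.5 in³.
Direct shear f_v = P/L_w = 15.3 / 25 = 0.612 kip/in (vertical).
Torsion M = P·e = 15.3 × 11.5 = 175.95 kip·in.
Critical point at (x, y) = (2, 6.25) from centroid. f_tx = M·y/J = 2.584 kip/in; f_ty = M·x/J = 0.827 kip/in.
Resultant f_max = √[f_tx² + (f_v + f_ty)²] = √[2.584² + (0.612 + 0.827)²] = 2.958 kip/in.
Capacity per unit length: r_n/Ω = (1/2.0) × 0.6 × 60 × (0.707 × 0.25) = 3.181 kip/in.
2.958 ≤ 3.181 → adequate.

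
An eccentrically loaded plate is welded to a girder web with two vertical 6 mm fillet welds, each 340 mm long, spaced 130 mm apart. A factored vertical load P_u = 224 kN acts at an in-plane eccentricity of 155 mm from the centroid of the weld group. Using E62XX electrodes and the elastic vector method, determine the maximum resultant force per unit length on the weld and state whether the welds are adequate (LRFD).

f_max ≈ 846 N/mm; adequate

E62XX → F_EXX = 620 MPa.
Total weld length L_w = 680 mm. Treat welds as unit-width lines.
Polar moment about centroid: J = 2[d³/12 + d(b/2)²] = 2[340³/12 + 340×65²] = 9424000 mm³.
Direct shear f_v = P/L_w = 224×10³ / 680 = 329.4 N/mm (vertical).
Torsion M = P·e = 224×10³ × 155 = 34720000 N·mm.
Critical point at (x, y) = (65, 170) from centroid. f_tx = M·y/J = 626.3 N/mm; f_ty = M·x/J = 239.5 N/mm.
Resultant f_max = √[f_tx² + (f_v + f_ty)²] = √[626.3² + (329.4 + 239.5)²] = 846.1 N/mm.
Capacity per unit length: φr_n = 0.75 × 0.6 × 620 × (0.707 × 6) = 1184 N/mm.
846.1 ≤ 1184 → adequate.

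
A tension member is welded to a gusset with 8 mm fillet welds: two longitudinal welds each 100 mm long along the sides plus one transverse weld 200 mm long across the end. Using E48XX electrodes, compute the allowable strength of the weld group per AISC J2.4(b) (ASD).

R_n/Ω ≈ 383 kN

E48XX → F_EXX = 480 MPa.
t_e = 0.707 × 8 = 5.656 mm.
R_nwl = 0.6 × 480 × 5.656 × 200 × 10⁻³ = 325.8 kN (longitudinal, 2 welds).
R_nwt = 0.6 × 480 × 5.656 × 200 × 10⁻³ = 325.8 kN (transverse, base value).
(i) R_nwl + R_nwt = 651.6 kN; (ii) 0.85 R_nwl + 1.5 R_nwt = 765.6 kN.
R_n = max = 765.6 kN [governs: (ii)]; R_n/Ω = 382.8 kN.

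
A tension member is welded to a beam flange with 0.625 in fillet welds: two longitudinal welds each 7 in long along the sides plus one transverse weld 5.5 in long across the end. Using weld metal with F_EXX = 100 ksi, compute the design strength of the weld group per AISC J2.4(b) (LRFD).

t_e = 0.707 × 0.625 = 0.4419 in.
R_nwl = 0.6 × 100 × 0.4419 × 14 = 371.2 kips (longitudinal, 2 welds).
R_nwt = 0.6 × 100 × 0.4419 × 5.5 = 145.8 kips (transverse, base value).
(i) R_nwl + R_nwt = 517 kips; (ii) 0.85 R_nwl + 1.5 R_nwt = 534.2 kips.
R_n = max = 534.2 kips [governs: (ii)]; φR_n = 400.7 kips.

φR_n ≈ 401 kips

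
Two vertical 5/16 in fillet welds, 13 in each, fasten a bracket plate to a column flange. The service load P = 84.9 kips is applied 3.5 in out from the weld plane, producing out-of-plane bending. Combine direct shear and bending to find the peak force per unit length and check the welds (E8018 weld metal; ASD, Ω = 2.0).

E80XX → F_EXX = 80 ksi.
L_w = 2 × 13 = 26 in; section modulus (unit throat) S = 2 × L²/6 = 56.33 in².
Direct shear f_v = P/L_w = 84.9/26 = 3.265 kip/in.
Moment M = P × e = 84.9 × 3.5 = 297.15 kip·in; bending f_b = M/S = 5.275 kip/in.
f_max = √(f_v² + f_b²) = √(3.265² + 5.275²) = 6.204 kip/in.
r_n/Ω = (1/2.0) × 0.6 × 80 × (0.707 × 0.3125) = 5.302 kip/in → NOT adequate.

f_max ≈ 6.2 kip/in; NOT adequate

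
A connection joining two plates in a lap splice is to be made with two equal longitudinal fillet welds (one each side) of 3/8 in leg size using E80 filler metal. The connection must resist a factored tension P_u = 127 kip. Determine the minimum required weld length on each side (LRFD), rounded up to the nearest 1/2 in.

L = 7 in on each side

E80XX → F_EXX = 80 ksi.
Throat t_e = 0.707 × 0.375 = 0.2651 in.
φr_n = 0.75 × 0.6 × 80 × 0.2651 = 9.544 kip/in.
L_req = P_u / φr_n = 127 / 9.544 = 13.31 in total.
Per side: 13.31 / 2 = 6.653 in.
Round up → use L = 7 in on each side.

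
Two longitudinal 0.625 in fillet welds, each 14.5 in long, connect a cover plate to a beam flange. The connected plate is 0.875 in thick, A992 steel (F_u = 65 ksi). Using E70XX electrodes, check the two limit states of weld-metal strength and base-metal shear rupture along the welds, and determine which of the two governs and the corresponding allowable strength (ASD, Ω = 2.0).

E70XX → F_EXX = 70 ksi.
t_e = 0.707 × 0.625 = 0.4419 in; L = 29 in.
Weld metal: R_n/Ω = (1/2.0) × 0.6 × 70 × 0.4419 × 29 = 269.1 kips.
Base metal (shear rupture): R_n/Ω = (1/2.0) × 0.6 × 65 × 0.875 × 29 = 494.8 kips.
Governing: weld metal.

R_n/Ω ≈ 269 kips (weld metal governs)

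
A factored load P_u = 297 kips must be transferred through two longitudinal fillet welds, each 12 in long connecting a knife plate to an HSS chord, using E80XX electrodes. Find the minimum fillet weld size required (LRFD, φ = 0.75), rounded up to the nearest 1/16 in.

w = 1/2 in

E80XX → F_EXX = 80 ksi.
Total weld length L = 24 in.
Required throat t_e = P_u / (φ × 0.6 F_EXX × L) = 297 / (0.75 × 0.6 × 80 × 24) = 0.3438 in.
Required leg w = t_e / 0.707 = 0.4862 in → use 1/2 in.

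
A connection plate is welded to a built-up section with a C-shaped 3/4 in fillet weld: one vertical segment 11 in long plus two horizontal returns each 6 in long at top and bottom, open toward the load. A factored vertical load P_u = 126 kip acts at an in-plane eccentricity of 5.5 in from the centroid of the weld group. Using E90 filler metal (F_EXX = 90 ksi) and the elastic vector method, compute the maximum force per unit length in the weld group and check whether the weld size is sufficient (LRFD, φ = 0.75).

f_max ≈ 12.9 kip/in; adequate

Total weld length L_w = 23 in. Treat welds as unit-width lines.
Centroid: x̄ = 2×6×3 / 23 = 1.565 in from the vertical weld.
Polar moment about centroid: J = I_x + I_y = [11³/12 + 2×6×5.5²] + [11×1.565² + 2(6³/12 + 6×1.435²)] = 561.6 in³.
Direct shear f_v = P/L_w = 126 / 23 = 5.478 kip/in (vertical).
Torsion M = P·e = 126 × 5.5 = 693 kip·in.
Critical point at (x, y) = (4.435, 5.5) from centroid. f_tx = M·y/J = 6.787 kip/in; f_ty = M·x/J = 5.473 kip/in.
Resultant f_max = √[f_tx² + (f_v + f_ty)²] = √[6.787² + (5.478 + 5.473)²] = 12.88 kip/in.
Capacity per unit length: φr_n = 0.75 × 0.6 × 90 × (0.707 × 0.75) = 21.48 kip/in.
12.88 ≤ 21.48 → adequate.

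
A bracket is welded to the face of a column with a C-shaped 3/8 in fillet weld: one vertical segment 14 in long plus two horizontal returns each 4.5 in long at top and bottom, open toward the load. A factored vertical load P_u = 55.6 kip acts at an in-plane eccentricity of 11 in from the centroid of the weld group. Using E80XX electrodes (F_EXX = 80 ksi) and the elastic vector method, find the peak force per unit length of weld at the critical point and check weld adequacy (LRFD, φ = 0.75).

Total weld length L_w = 23 in. Treat welds as unit-width lines.
Centroid: x̄ = 2×4.5×2.25 / 23 = 0.8804 in from the vertical weld.
Polar moment about centroid: J = I_x + I_y = [14³/12 + 2×4.5×7²] + [14×0.8804² + 2(4.5³/12 + 4.5×1.37²)] = 712.6 in³.
Direct shear f_v = P/L_w = 55.6 / 23 = 2.417 kip/in (vertical).
Torsion M = P·e = 55.6 × 11 = 611.6 kip·in.
Critical point at (x, y) = (3.62, 7) from centroid. f_tx = M·y/J = 6.008 kip/in; f_ty = M·x/J = 3.107 kip/in.
Resultant f_max = √[f_tx² + (f_v + f_ty)²] = √[6.008² + (2.417 + 3.107)²] = 8.162 kip/in.
Capacity per unit length: φr_n = 0.75 × 0.6 × 80 × (0.707 × 0.375) = 9.544 kip/in.
8.162 ≤ 9.544 → adequate.

f_max ≈ 8.16 kip/in; adequate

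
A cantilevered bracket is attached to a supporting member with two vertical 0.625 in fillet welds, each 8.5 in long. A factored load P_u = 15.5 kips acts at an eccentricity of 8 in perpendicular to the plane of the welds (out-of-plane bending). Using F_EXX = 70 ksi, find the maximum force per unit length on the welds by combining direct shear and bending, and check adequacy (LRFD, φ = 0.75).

f_max ≈ 5.23 kip/in; adequate

L_w = 2 × 8.5 = 17 in; section modulus (unit throat) S = 2 × L²/6 = 24.08 in².
Direct shear f_v = P/L_w = 15.5/17 = 0.9118 kip/in.
Moment M = P × e = 15.5 × 8 = 124 kip·in; bending f_b = M/S = 5.149 kip/in.
f_max = √(f_v² + f_b²) = √(0.9118² + 5.149²) = 5.229 kip/in.
φr_n = 0.75 × 0.6 × 70 × (0.707 × 0.625) = 13.92 kip/in → adequate.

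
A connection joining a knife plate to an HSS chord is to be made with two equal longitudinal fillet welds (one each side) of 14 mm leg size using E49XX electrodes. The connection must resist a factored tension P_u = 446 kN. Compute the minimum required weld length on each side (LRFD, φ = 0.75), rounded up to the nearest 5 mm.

E49XX → F_EXX = 490 MPa.
Throat t_e = 0.707 × 14 = 9.898 mm.
φr_n = 0.75 × 0.6 × 490 × 9.898 × 10⁻³ = 2.183 kN/mm.
L_req = P_u / φr_n = 446 / 2.183 = 204.4 mm total.
Per side: 204.4 / 2 = 102.2 mm.
Round up → use L = 105 mm on each side.

L = 105 mm on each side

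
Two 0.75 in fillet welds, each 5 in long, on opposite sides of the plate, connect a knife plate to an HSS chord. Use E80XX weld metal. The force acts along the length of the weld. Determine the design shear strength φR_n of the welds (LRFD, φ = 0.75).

φR_n ≈ 191 kip

E80XX → F_EXX = 80 ksi.
Effective throat t_e = 0.707 × 0.75 = 0.5302 in.
Total length L = 10 in; A_we = 0.5302 × 10 = 5.303 in².
F_nw = 0.6 F_EXX = 0.6 × 80 = 48 ksi.
φR_n = 0.75 × 48 × 5.303 = 190.9 kip.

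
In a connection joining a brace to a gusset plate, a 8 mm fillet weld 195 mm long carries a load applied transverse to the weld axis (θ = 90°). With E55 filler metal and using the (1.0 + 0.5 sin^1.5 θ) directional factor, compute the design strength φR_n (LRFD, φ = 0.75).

φR_n ≈ 409 kN

E55XX → F_EXX = 550 MPa.
t_e = 0.707 × 8 = 5.656 mm; A_we = 5.656 × 195 = 1103 mm².
Directional factor: 1.0 + 0.5 sin^1.5(90°) = 1.5.
F_nw = 0.6 × 550 × 1.5 = 495 MPa.
φR_n = 0.75 × 495 × 1103 × 10⁻³ = 409.5 kN.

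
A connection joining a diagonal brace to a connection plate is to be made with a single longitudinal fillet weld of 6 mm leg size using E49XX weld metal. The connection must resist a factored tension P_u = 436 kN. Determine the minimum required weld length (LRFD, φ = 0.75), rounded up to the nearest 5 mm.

E49XX → F_EXX = 490 MPa.
Throat t_e = 0.707 × 6 = 4.242 mm.
φr_n = 0.75 × 0.6 × 490 × 4.242 × 10⁻³ = 0.9354 kN/mm.
L_req = P_u / φr_n = 436 / 0.9354 = 466.1 mm total.
Round up → use L = 470 mm.

L = 470 mm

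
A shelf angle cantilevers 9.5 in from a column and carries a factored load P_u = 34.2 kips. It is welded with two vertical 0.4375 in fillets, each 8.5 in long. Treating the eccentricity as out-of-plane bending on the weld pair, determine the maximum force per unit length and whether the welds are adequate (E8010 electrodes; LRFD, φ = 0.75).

f_max ≈ 13.6 kip/in; NOT adequate

E80XX → F_EXX = 80 ksi.
L_w = 2 × 8.5 = 17 in; section modulus (unit throat) S = 2 × L²/6 = 24.08 in².
Direct shear f_v = P/L_w = 34.2/17 = 2.012 kip/in.
Moment M = P × e = 34.2 × 9.5 = 324.9 kip·in; bending f_b = M/S = 13.49 kip/in.
f_max = √(f_v² + f_b²) = √(2.012² + 13.49²) = 13.64 kip/in.
φr_n = 0.75 × 0.6 × 80 × (0.707 × 0.4375) = 11.14 kip/in → NOT adequate.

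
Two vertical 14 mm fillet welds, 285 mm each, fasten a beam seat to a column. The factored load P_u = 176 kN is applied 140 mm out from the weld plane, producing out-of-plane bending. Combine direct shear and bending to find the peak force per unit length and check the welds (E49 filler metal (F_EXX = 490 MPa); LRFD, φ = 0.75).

f_max ≈ 961 N/mm; adequate

L_w = 2 × 285 = 570 mm; section modulus (unit throat) S = 2 × L²/6 = 27080 mm².
Direct shear f_v = P/L_w = 176×10³/570 = 308.8 N/mm.
Moment M = P × e = 176×10³ × 140 = 24640000 N·mm; bending f_b = M/S = 910.1 N/mm.
f_max = √(f_v² + f_b²) = √(308.8² + 910.1²) = 961 N/mm.
φr_n = 0.75 × 0.6 × 490 × (0.707 × 14) = 2183 N/mm → adequate.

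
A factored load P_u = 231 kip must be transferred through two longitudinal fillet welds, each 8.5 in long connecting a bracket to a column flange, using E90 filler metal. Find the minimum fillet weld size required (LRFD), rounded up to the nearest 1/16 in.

w = 1/2 in

E90XX → F_EXX = 90 ksi.
Total weld length L = 17 in.
Required throat t_e = P_u / (φ × 0.6 F_EXX × L) = 231 / (0.75 × 0.6 × 90 × 17) = 0.3355 in.
Required leg w = t_e / 0.707 = 0.4746 in → use 1/2 in.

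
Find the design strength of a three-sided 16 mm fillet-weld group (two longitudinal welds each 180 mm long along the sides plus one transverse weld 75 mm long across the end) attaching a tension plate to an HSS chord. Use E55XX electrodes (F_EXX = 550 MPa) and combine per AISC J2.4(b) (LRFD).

t_e = 0.707 × 16 = 11.31 mm.
R_nwl = 0.6 × 550 × 11.31 × 360 × 10⁻³ = 1344 kN (longitudinal, 2 welds).
R_nwt = 0.6 × 550 × 11.31 × 75 × 10⁻³ = 280 kN (transverse, base value).
(i) R_nwl + R_nwt = 1624 kN; (ii) 0.85 R_nwl + 1.5 R_nwt = 1562 kN.
R_n = max = 1624 kN [governs: (i)]; φR_n = 1218 kN.

φR_n ≈ 1220 kN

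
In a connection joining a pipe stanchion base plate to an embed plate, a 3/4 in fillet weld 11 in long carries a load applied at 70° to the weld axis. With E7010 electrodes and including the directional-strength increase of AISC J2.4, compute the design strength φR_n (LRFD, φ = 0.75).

E70XX → F_EXX = 70 ksi.
t_e = 0.707 × 0.75 = 0.5302 in; A_we = 0.5302 × 11 = 5.833 in².
Directional factor: 1.0 + 0.5 sin^1.5(70°) = 1.455.
F_nw = 0.6 × 70 × 1.455 = 61.13 ksi.
φR_n = 0.75 × 61.13 × 5.833 = 267.4 kip.

φR_n ≈ 267 kip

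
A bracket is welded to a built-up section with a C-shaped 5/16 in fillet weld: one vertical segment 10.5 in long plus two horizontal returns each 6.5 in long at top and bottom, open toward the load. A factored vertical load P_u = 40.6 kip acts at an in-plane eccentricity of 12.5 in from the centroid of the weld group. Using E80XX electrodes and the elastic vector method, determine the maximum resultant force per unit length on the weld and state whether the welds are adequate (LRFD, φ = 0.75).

f_max ≈ 7.63 kip/in; adequate

E80XX → F_EXX = 80 ksi.
Total weld length L_w = 23.5 in. Treat welds as unit-width lines.
Centroid: x̄ = 2×6.5×3.25 / 23.5 = 1.798 in from the vertical weld.
Polar moment about centroid: J = I_x + I_y = [10.5³/12 + 2×6.5×5.25²] + [10.5×1.798² + 2(6.5³/12 + 6.5×1.452²)] = 561.9 in³.
Direct shear f_v = P/L_w = 40.6 / 23.5 = 1.728 kip/in (vertical).
Torsion M = P·e = 40.6 × 12.5 = 507.5 kip·in.
Critical point at (x, y) = (4.702, 5.25) from centroid. f_tx = M·y/J = 4.742 kip/in; f_ty = M·x/J = 4.247 kip/in.
Resultant f_max = √[f_tx² + (f_v + f_ty)²] = √[4.742² + (1.728 + 4.247)²] = 7.627 kip/in.
Capacity per unit length: φr_n = 0.75 × 0.6 × 80 × (0.707 × 0.3125) = 7.954 kip/in.
7.627 ≤ 7.954 → adequate.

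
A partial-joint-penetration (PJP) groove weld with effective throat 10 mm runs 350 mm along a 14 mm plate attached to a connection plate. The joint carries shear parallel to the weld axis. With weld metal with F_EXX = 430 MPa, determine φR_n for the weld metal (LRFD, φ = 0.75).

Effective throat (given) t_e = 10 mm.
A_we = 10 × 350 = 3500 mm².
F_nw = 0.6 F_EXX = 258 MPa.
φR_n = 0.75 × 258 × 3500 × 10⁻³ = 677.2 kN.

φR_n ≈ 677 kN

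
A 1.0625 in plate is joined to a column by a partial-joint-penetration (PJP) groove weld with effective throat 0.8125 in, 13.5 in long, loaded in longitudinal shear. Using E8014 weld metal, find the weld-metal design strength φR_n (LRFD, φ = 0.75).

φR_n ≈ 395 kips

E80XX → F_EXX = 80 ksi.
Effective throat (given) t_e = 0.8125 in.
A_we = 0.8125 × 13.5 = 10.97 in².
F_nw = 0.6 F_EXX = 48 ksi.
φR_n = 0.75 × 48 × 10.97 = 394.9 kips.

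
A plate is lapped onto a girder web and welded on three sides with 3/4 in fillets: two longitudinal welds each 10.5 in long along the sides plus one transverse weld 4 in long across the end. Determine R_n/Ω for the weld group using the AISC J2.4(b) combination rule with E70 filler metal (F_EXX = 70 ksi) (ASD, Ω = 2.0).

R_n/Ω ≈ 278 kips

t_e = 0.707 × 0.75 = 0.5302 in.
R_nwl = 0.6 × 70 × 0.5302 × 21 = 467.7 kips (longitudinal, 2 welds).
R_nwt = 0.6 × 70 × 0.5302 × 4 = 89.08 kips (transverse, base value).
(i) R_nwl + R_nwt = 556.8 kips; (ii) 0.85 R_nwl + 1.5 R_nwt = 531.2 kips.
R_n = max = 556.8 kips [governs: (i)]; R_n/Ω = 278.4 kips.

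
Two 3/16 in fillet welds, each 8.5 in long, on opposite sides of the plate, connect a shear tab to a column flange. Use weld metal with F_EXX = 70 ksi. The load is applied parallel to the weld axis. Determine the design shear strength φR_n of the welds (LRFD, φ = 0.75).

Effective throat t_e = 0.707 × 0.1875 = 0.1326 in.
Total length L = 17 in; A_we = 0.1326 × 17 = 2.254 in².
F_nw = 0.6 F_EXX = 0.6 × 70 = 42 ksi.
φR_n = 0.75 × 42 × 2.254 = 70.99 kip.

φR_n ≈ 71 kip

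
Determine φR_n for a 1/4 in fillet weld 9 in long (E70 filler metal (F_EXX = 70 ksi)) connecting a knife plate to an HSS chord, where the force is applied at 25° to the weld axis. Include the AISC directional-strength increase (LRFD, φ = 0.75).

φR_n ≈ 57 kips

t_e = 0.707 × 0.25 = 0.1767 in; A_we = 0.1767 × 9 = 1.591 in².
Directional factor: 1.0 + 0.5 sin^1.5(25°) = 1.137.
F_nw = 0.6 × 70 × 1.137 = 47.77 ksi.
φR_n = 0.75 × 47.77 × 1.591 = 56.99 kips.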